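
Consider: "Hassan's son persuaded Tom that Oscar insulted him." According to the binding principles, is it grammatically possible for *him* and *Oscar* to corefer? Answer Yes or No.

*him* is a pronoun; Principle B requires it to be free in its binding domain — the clause headed by 'insulted'.
— Oscar: subject of the clause headed by 'insulted'; c-commands the pronoun within its binding domain — blocked (Principle B).

No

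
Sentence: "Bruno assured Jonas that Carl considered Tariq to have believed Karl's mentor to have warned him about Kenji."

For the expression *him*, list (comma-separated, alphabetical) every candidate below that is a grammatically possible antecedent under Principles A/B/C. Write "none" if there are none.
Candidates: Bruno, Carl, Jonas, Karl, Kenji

Bruno, Carl, Jonas, Karl

*him* is a pronoun; Principle B requires it to be free in its binding domain — the clause headed by 'warned'.
— Bruno: subject of the matrix clause; c-commands the pronoun but lies outside its binding domain — allowed.
— Carl: subject of the clause headed by 'considered'; c-commands the pronoun but lies outside its binding domain — allowed.
— Jonas: object of the matrix clause; c-commands the pronoun but lies outside its binding domain — allowed.
— Karl: possessor inside the subject DP of the clause headed by 'warned'; does not c-command the pronoun — Principle B does not apply; allowed.
— Kenji: second object of the clause headed by 'warned'; is c-commanded by the pronoun; coreference would bind this R-expression — blocked (Principle C).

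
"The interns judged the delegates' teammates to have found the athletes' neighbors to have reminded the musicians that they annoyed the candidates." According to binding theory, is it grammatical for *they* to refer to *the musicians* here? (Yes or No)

Yes

*the musicians* is an R-expression; Principle C requires it to be free (not bound by any c-commanding expression).
— they: subject of the clause headed by 'annoyed'; the pronoun does not c-command the R-expression — coreference allowed.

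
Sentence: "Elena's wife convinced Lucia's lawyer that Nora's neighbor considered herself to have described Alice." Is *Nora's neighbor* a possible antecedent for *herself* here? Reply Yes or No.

Yes

*herself* is a reflexive; Principle A requires it to be bound within its binding domain — the clause headed by 'considered'.
— Nora's neighbor: subject of the clause headed by 'considered'; c-commands the reflexive within its binding domain — allowed (Principle A).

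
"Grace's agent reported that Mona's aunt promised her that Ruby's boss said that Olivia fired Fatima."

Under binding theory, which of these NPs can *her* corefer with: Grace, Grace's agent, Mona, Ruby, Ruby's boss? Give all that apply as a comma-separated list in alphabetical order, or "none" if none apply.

*her* is a pronoun; Principle B requires it to be free in its binding domain — the clause headed by 'promised'.
— Grace: possessor inside the subject DP of the matrix clause; does not c-command the pronoun — Principle B does not apply; allowed.
— Grace's agent: subject of the matrix clause; c-commands the pronoun but lies outside its binding domain — allowed.
— Mona: possessor inside the subject DP of the clause headed by 'promised'; does not c-command the pronoun — Principle B does not apply; allowed.
— Ruby: possessor inside the subject DP of the clause headed by 'said'; is c-commanded by the pronoun; coreference would bind this R-expression — blocked (Principle C).
— Ruby's boss: subject of the clause headed by 'said'; is c-commanded by the pronoun; coreference would bind this R-expression — blocked (Principle C).

Grace, Grace's agent, Mona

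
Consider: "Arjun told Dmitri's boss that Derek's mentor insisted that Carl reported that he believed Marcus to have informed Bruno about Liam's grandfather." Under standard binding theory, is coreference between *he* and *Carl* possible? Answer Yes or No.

*Carl* is an R-expression; Principle C requires it to be free (not bound by any c-commanding expression).
— he: subject of the clause headed by 'believed'; the pronoun does not c-command the R-expression — coreference allowed.

Yes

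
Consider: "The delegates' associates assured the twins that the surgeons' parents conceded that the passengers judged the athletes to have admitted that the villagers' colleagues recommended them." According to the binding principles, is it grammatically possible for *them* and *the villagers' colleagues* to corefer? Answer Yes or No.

*them* is a pronoun; Principle B requires it to be free in its binding domain — the clause headed by 'recommended'.
— the villagers' colleagues: subject of the clause headed by 'recommended'; c-commands the pronoun within its binding domain — blocked (Principle B).

No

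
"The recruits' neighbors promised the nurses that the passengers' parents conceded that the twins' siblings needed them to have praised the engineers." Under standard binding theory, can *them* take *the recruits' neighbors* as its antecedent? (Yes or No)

*them* is a pronoun; Principle B requires it to be free in its binding domain — the clause headed by 'needed'.
— the recruits' neighbors: subject of the matrix clause; c-commands the pronoun but lies outside its binding domain — allowed.

Yes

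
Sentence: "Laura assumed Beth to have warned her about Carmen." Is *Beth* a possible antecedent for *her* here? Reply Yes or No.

*her* is a pronoun; Principle B requires it to be free in its binding domain — the clause headed by 'warned'.
— Beth: subject of the clause headed by 'warned'; c-commands the pronoun within its binding domain — blocked (Principle B).

No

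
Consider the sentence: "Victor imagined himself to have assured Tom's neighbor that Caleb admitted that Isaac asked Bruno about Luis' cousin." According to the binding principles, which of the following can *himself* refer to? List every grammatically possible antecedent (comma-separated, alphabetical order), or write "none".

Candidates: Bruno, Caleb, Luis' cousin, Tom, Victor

*himself* is a reflexive; Principle A requires it to be bound within its binding domain — the matrix clause.
— Bruno: object of the clause headed by 'asked'; does not c-command the reflexive — cannot bind it (Principle A).
— Caleb: subject of the clause headed by 'admitted'; does not c-command the reflexive — cannot bind it (Principle A).
— Luis' cousin: second object of the clause headed by 'asked'; does not c-command the reflexive — cannot bind it (Principle A).
— Tom: possessor inside the object DP of the clause headed by 'assured'; does not c-command the reflexive — cannot bind it (Principle A).
— Victor: subject of the matrix clause; c-commands the reflexive within its binding domain — allowed (Principle A).

Victor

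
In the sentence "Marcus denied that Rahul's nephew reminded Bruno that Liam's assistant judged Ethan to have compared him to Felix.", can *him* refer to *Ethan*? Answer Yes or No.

No

*him* is a pronoun; Principle B requires it to be free in its binding domain — the clause headed by 'compared'.
— Ethan: subject of the clause headed by 'compared'; c-commands the pronoun within its binding domain — blocked (Principle B).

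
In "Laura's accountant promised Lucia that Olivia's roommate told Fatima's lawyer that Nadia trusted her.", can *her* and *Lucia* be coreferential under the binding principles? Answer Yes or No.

Yes

*Lucia* is an R-expression; Principle C requires it to be free (not bound by any c-commanding expression).
— her: object of the clause headed by 'trusted'; the pronoun does not c-command the R-expression — coreference allowed.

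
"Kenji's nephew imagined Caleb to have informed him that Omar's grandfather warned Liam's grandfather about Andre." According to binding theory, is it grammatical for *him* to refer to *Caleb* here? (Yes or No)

*Caleb* is an R-expression; Principle C requires it to be free (not bound by any c-commanding expression).
— him: object of the clause headed by 'informed'; the R-expression locally c-commands the pronoun — coreference blocked (Principle B on the pronoun).

No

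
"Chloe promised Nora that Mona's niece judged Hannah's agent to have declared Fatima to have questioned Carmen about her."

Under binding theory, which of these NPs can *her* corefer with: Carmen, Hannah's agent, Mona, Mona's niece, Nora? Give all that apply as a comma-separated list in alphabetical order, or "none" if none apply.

Hannah's agent, Mona, Mona's niece, Nora

*her* is a pronoun; Principle B requires it to be free in its binding domain — the clause headed by 'questioned'.
— Carmen: object of the clause headed by 'questioned'; c-commands the pronoun within its binding domain — blocked (Principle B).
— Hannah's agent: subject of the clause headed by 'declared'; c-commands the pronoun but lies outside its binding domain — allowed.
— Mona: possessor inside the subject DP of the clause headed by 'judged'; does not c-command the pronoun — Principle B does not apply; allowed.
— Mona's niece: subject of the clause headed by 'judged'; c-commands the pronoun but lies outside its binding domain — allowed.
— Nora: object of the matrix clause; c-commands the pronoun but lies outside its binding domain — allowed.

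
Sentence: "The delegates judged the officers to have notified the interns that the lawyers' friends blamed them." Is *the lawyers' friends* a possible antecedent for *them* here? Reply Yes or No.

No

*them* is a pronoun; Principle B requires it to be free in its binding domain — the clause headed by 'blamed'.
— the lawyers' friends: subject of the clause headed by 'blamed'; c-commands the pronoun within its binding domain — blocked (Principle B).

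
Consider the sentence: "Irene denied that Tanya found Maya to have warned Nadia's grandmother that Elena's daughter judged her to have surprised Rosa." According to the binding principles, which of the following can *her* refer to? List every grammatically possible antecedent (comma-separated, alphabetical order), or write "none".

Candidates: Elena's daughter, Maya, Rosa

Maya

*her* is a pronoun; Principle B requires it to be free in its binding domain — the clause headed by 'judged'.
— Elena's daughter: subject of the clause headed by 'judged'; c-commands the pronoun within its binding domain — blocked (Principle B).
— Maya: subject of the clause headed by 'warned'; c-commands the pronoun but lies outside its binding domain — allowed.
— Rosa: object of the clause headed by 'surprised'; is c-commanded by the pronoun; coreference would bind this R-expression — blocked (Principle C).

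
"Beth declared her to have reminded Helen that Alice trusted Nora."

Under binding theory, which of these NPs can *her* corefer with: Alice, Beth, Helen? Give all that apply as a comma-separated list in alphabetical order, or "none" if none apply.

*her* is a pronoun; Principle B requires it to be free in its binding domain — the matrix clause.
— Alice: subject of the clause headed by 'trusted'; is c-commanded by the pronoun; coreference would bind this R-expression — blocked (Principle C).
— Beth: subject of the matrix clause; c-commands the pronoun within its binding domain — blocked (Principle B).
— Helen: object of the clause headed by 'reminded'; is c-commanded by the pronoun; coreference would bind this R-expression — blocked (Principle C).

none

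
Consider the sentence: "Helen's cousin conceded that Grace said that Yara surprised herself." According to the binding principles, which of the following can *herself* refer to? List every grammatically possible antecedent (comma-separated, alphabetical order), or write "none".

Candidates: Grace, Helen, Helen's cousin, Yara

*herself* is a reflexive; Principle A requires it to be bound within its binding domain — the clause headed by 'surprised'.
— Grace: subject of the clause headed by 'said'; c-commands the reflexive but lies outside its binding domain — cannot bind it (Principle A).
— Helen: possessor inside the subject DP of the matrix clause; does not c-command the reflexive — cannot bind it (Principle A).
— Helen's cousin: subject of the matrix clause; c-commands the reflexive but lies outside its binding domain — cannot bind it (Principle A).
— Yara: subject of the clause headed by 'surprised'; c-commands the reflexive within its binding domain — allowed (Principle A).

Yara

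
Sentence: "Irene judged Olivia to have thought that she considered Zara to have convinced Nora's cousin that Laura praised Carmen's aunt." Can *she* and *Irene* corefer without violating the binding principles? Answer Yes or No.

*Irene* is an R-expression; Principle C requires it to be free (not bound by any c-commanding expression).
— she: subject of the clause headed by 'considered'; the pronoun does not c-command the R-expression — coreference allowed.

Yes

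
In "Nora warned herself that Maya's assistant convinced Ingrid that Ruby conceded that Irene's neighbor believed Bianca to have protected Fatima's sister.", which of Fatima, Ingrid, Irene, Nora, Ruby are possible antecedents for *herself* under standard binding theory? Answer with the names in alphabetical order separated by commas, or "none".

Nora

*herself* is a reflexive; Principle A requires it to be bound within its binding domain — the matrix clause.
— Fatima: possessor inside the object DP of the clause headed by 'protected'; does not c-command the reflexive — cannot bind it (Principle A).
— Ingrid: object of the clause headed by 'convinced'; does not c-command the reflexive — cannot bind it (Principle A).
— Irene: possessor inside the subject DP of the clause headed by 'believed'; does not c-command the reflexive — cannot bind it (Principle A).
— Nora: subject of the matrix clause; c-commands the reflexive within its binding domain — allowed (Principle A).
— Ruby: subject of the clause headed by 'conceded'; does not c-command the reflexive — cannot bind it (Principle A).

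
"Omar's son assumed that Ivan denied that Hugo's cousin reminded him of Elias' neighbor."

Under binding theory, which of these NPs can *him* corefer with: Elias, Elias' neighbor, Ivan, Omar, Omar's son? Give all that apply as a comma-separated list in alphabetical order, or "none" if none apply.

Ivan, Omar, Omar's son

*him* is a pronoun; Principle B requires it to be free in its binding domain — the clause headed by 'reminded'.
— Elias: possessor inside the second object DP of the clause headed by 'reminded'; is c-commanded by the pronoun; coreference would bind this R-expression — blocked (Principle C).
— Elias' neighbor: second object of the clause headed by 'reminded'; is c-commanded by the pronoun; coreference would bind this R-expression — blocked (Principle C).
— Ivan: subject of the clause headed by 'denied'; c-commands the pronoun but lies outside its binding domain — allowed.
— Omar: possessor inside the subject DP of the matrix clause; does not c-command the pronoun — Principle B does not apply; allowed.
— Omar's son: subject of the matrix clause; c-commands the pronoun but lies outside its binding domain — allowed.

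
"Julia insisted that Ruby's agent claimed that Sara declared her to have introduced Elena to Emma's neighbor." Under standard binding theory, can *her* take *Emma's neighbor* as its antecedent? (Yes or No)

*her* is a pronoun; Principle B requires it to be free in its binding domain — the clause headed by 'declared'.
— Emma's neighbor: second object of the clause headed by 'introduced'; is c-commanded by the pronoun; coreference would bind this R-expression — blocked (Principle C).

No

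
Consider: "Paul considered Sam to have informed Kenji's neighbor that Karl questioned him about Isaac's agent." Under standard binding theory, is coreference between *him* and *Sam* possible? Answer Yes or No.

Yes

*Sam* is an R-expression; Principle C requires it to be free (not bound by any c-commanding expression).
— him: object of the clause headed by 'questioned'; the pronoun does not c-command the R-expression — coreference allowed.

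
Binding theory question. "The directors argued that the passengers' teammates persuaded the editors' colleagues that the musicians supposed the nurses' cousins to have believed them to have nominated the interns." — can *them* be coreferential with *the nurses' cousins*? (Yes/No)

No

*them* is a pronoun; Principle B requires it to be free in its binding domain — the clause headed by 'believed'.
— the nurses' cousins: subject of the clause headed by 'believed'; c-commands the pronoun within its binding domain — blocked (Principle B).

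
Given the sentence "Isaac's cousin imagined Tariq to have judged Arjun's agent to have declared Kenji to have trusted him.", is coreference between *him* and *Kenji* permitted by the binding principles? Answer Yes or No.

*him* is a pronoun; Principle B requires it to be free in its binding domain — the clause headed by 'trusted'.
— Kenji: subject of the clause headed by 'trusted'; c-commands the pronoun within its binding domain — blocked (Principle B).

No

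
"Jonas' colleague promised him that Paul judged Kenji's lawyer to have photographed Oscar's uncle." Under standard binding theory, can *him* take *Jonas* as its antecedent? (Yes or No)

Yes

*him* is a pronoun; Principle B requires it to be free in its binding domain — the matrix clause.
— Jonas: possessor inside the subject DP of the matrix clause; does not c-command the pronoun — Principle B does not apply; allowed.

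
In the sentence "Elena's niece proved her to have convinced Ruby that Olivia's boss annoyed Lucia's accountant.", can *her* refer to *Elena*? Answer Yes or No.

*her* is a pronoun; Principle B requires it to be free in its binding domain — the matrix clause.
— Elena: possessor inside the subject DP of the matrix clause; does not c-command the pronoun — Principle B does not apply; allowed.

Yes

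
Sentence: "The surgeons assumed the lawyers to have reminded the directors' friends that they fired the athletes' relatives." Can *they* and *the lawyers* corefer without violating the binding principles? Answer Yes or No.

*the lawyers* is an R-expression; Principle C requires it to be free (not bound by any c-commanding expression).
— they: subject of the clause headed by 'fired'; the pronoun does not c-command the R-expression — coreference allowed.

Yes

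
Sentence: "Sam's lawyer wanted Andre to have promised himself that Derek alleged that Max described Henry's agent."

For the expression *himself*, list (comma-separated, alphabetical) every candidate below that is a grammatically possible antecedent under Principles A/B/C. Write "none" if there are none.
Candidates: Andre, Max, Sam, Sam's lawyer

Andre

*himself* is a reflexive; Principle A requires it to be bound within its binding domain — the clause headed by 'promised'.
— Andre: subject of the clause headed by 'promised'; c-commands the reflexive within its binding domain — allowed (Principle A).
— Max: subject of the clause headed by 'described'; does not c-command the reflexive — cannot bind it (Principle A).
— Sam: possessor inside the subject DP of the matrix clause; does not c-command the reflexive — cannot bind it (Principle A).
— Sam's lawyer: subject of the matrix clause; c-commands the reflexive but lies outside its binding domain — cannot bind it (Principle A).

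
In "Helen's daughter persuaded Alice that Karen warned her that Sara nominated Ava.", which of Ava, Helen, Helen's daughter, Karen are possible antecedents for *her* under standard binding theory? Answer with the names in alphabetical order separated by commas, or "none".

*her* is a pronoun; Principle B requires it to be free in its binding domain — the clause headed by 'warned'.
— Ava: object of the clause headed by 'nominated'; is c-commanded by the pronoun; coreference would bind this R-expression — blocked (Principle C).
— Helen: possessor inside the subject DP of the matrix clause; does not c-command the pronoun — Principle B does not apply; allowed.
— Helen's daughter: subject of the matrix clause; c-commands the pronoun but lies outside its binding domain — allowed.
— Karen: subject of the clause headed by 'warned'; c-commands the pronoun within its binding domain — blocked (Principle B).

Helen, Helen's daughter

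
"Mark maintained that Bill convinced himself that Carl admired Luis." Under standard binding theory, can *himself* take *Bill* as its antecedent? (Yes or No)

Yes

*himself* is a reflexive; Principle A requires it to be bound within its binding domain — the clause headed by 'convinced'.
— Bill: subject of the clause headed by 'convinced'; c-commands the reflexive within its binding domain — allowed (Principle A).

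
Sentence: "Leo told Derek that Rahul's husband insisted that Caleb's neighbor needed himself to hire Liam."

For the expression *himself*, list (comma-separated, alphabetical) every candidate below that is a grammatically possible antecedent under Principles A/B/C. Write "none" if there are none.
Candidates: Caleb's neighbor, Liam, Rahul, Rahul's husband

*himself* is a reflexive; Principle A requires it to be bound within its binding domain — the clause headed by 'needed'.
— Caleb's neighbor: subject of the clause headed by 'needed'; c-commands the reflexive within its binding domain — allowed (Principle A).
— Liam: object of the clause headed by 'hire'; does not c-command the reflexive — cannot bind it (Principle A).
— Rahul: possessor inside the subject DP of the clause headed by 'insisted'; does not c-command the reflexive — cannot bind it (Principle A).
— Rahul's husband: subject of the clause headed by 'insisted'; c-commands the reflexive but lies outside its binding domain — cannot bind it (Principle A).

Caleb's neighbor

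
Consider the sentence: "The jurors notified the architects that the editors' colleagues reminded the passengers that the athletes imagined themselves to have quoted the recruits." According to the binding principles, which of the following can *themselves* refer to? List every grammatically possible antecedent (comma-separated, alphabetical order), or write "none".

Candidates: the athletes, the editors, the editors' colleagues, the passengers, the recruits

the athletes

*themselves* is a reflexive; Principle A requires it to be bound within its binding domain — the clause headed by 'imagined'.
— the athletes: subject of the clause headed by 'imagined'; c-commands the reflexive within its binding domain — allowed (Principle A).
— the editors: possessor inside the subject DP of the clause headed by 'reminded'; does not c-command the reflexive — cannot bind it (Principle A).
— the editors' colleagues: subject of the clause headed by 'reminded'; c-commands the reflexive but lies outside its binding domain — cannot bind it (Principle A).
— the passengers: object of the clause headed by 'reminded'; c-commands the reflexive but lies outside its binding domain — cannot bind it (Principle A).
— the recruits: object of the clause headed by 'quoted'; does not c-command the reflexive — cannot bind it (Principle A).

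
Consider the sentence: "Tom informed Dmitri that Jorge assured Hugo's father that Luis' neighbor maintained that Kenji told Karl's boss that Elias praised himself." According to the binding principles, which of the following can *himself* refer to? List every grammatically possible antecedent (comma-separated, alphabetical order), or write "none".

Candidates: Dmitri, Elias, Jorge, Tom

Elias

*himself* is a reflexive; Principle A requires it to be bound within its binding domain — the clause headed by 'praised'.
— Dmitri: object of the matrix clause; c-commands the reflexive but lies outside its binding domain — cannot bind it (Principle A).
— Elias: subject of the clause headed by 'praised'; c-commands the reflexive within its binding domain — allowed (Principle A).
— Jorge: subject of the clause headed by 'assured'; c-commands the reflexive but lies outside its binding domain — cannot bind it (Principle A).
— Tom: subject of the matrix clause; c-commands the reflexive but lies outside its binding domain — cannot bind it (Principle A).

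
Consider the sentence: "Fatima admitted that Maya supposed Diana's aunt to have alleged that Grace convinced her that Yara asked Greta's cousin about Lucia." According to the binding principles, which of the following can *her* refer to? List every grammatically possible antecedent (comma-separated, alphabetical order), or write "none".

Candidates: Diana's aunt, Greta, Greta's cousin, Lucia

Diana's aunt

*her* is a pronoun; Principle B requires it to be free in its binding domain — the clause headed by 'convinced'.
— Diana's aunt: subject of the clause headed by 'alleged'; c-commands the pronoun but lies outside its binding domain — allowed.
— Greta: possessor inside the object DP of the clause headed by 'asked'; is c-commanded by the pronoun; coreference would bind this R-expression — blocked (Principle C).
— Greta's cousin: object of the clause headed by 'asked'; is c-commanded by the pronoun; coreference would bind this R-expression — blocked (Principle C).
— Lucia: second object of the clause headed by 'asked'; is c-commanded by the pronoun; coreference would bind this R-expression — blocked (Principle C).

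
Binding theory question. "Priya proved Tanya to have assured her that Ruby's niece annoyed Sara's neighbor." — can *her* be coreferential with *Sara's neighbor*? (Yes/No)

No

*her* is a pronoun; Principle B requires it to be free in its binding domain — the clause headed by 'assured'.
— Sara's neighbor: object of the clause headed by 'annoyed'; is c-commanded by the pronoun; coreference would bind this R-expression — blocked (Principle C).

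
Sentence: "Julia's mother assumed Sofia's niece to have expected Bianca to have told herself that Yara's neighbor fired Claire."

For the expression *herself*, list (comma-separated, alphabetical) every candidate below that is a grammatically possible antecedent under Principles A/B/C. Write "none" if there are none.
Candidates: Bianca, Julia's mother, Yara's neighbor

Bianca

*herself* is a reflexive; Principle A requires it to be bound within its binding domain — the clause headed by 'told'.
— Bianca: subject of the clause headed by 'told'; c-commands the reflexive within its binding domain — allowed (Principle A).
— Julia's mother: subject of the matrix clause; c-commands the reflexive but lies outside its binding domain — cannot bind it (Principle A).
— Yara's neighbor: subject of the clause headed by 'fired'; does not c-command the reflexive — cannot bind it (Principle A).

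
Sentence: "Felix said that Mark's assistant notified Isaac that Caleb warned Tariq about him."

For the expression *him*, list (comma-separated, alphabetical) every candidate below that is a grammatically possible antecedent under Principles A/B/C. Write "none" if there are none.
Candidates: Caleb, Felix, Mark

*him* is a pronoun; Principle B requires it to be free in its binding domain — the clause headed by 'warned'.
— Caleb: subject of the clause headed by 'warned'; c-commands the pronoun within its binding domain — blocked (Principle B).
— Felix: subject of the matrix clause; c-commands the pronoun but lies outside its binding domain — allowed.
— Mark: possessor inside the subject DP of the clause headed by 'notified'; does not c-command the pronoun — Principle B does not apply; allowed.

Felix, Mark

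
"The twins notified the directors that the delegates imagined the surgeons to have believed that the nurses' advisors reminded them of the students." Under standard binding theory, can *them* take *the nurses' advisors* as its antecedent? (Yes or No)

*them* is a pronoun; Principle B requires it to be free in its binding domain — the clause headed by 'reminded'.
— the nurses' advisors: subject of the clause headed by 'reminded'; c-commands the pronoun within its binding domain — blocked (Principle B).

No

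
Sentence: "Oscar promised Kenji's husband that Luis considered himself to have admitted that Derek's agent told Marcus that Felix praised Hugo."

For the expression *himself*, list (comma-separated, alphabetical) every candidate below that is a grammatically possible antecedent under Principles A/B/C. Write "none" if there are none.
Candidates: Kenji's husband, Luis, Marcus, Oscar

Luis

*himself* is a reflexive; Principle A requires it to be bound within its binding domain — the clause headed by 'considered'.
— Kenji's husband: object of the matrix clause; c-commands the reflexive but lies outside its binding domain — cannot bind it (Principle A).
— Luis: subject of the clause headed by 'considered'; c-commands the reflexive within its binding domain — allowed (Principle A).
— Marcus: object of the clause headed by 'told'; does not c-command the reflexive — cannot bind it (Principle A).
— Oscar: subject of the matrix clause; c-commands the reflexive but lies outside its binding domain — cannot bind it (Principle A).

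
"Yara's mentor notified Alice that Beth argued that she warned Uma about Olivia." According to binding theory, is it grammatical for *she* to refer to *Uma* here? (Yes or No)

No

*Uma* is an R-expression; Principle C requires it to be free (not bound by any c-commanding expression).
— she: subject of the clause headed by 'warned'; the pronoun c-commands the R-expression — coreference blocked (Principle C).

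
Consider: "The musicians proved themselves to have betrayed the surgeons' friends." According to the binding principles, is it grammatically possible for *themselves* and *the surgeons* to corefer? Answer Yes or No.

*themselves* is a reflexive; Principle A requires it to be bound within its binding domain — the matrix clause.
— the surgeons: possessor inside the object DP of the clause headed by 'betrayed'; does not c-command the reflexive — cannot bind it (Principle A).

No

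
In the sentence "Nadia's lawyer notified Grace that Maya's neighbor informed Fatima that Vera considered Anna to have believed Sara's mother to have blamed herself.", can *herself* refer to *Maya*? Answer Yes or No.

No

*herself* is a reflexive; Principle A requires it to be bound within its binding domain — the clause headed by 'blamed'.
— Maya: possessor inside the subject DP of the clause headed by 'informed'; does not c-command the reflexive — cannot bind it (Principle A).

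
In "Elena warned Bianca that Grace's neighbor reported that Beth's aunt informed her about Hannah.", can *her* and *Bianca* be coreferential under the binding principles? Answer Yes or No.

Yes

*Bianca* is an R-expression; Principle C requires it to be free (not bound by any c-commanding expression).
— her: object of the clause headed by 'informed'; the pronoun does not c-command the R-expression — coreference allowed.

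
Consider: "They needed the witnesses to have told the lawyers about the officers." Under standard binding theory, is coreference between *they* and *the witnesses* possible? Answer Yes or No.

No

*the witnesses* is an R-expression; Principle C requires it to be free (not bound by any c-commanding expression).
— they: subject of the matrix clause; the pronoun c-commands the R-expression — coreference blocked (Principle C).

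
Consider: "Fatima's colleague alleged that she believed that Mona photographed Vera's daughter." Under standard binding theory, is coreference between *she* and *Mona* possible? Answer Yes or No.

*Mona* is an R-expression; Principle C requires it to be free (not bound by any c-commanding expression).
— she: subject of the clause headed by 'believed'; the pronoun c-commands the R-expression — coreference blocked (Principle C).

No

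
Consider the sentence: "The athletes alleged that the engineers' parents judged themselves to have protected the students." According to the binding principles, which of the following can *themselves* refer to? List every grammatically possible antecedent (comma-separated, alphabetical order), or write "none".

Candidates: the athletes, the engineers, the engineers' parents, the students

the engineers' parents

*themselves* is a reflexive; Principle A requires it to be bound within its binding domain — the clause headed by 'judged'.
— the athletes: subject of the matrix clause; c-commands the reflexive but lies outside its binding domain — cannot bind it (Principle A).
— the engineers: possessor inside the subject DP of the clause headed by 'judged'; does not c-command the reflexive — cannot bind it (Principle A).
— the engineers' parents: subject of the clause headed by 'judged'; c-commands the reflexive within its binding domain — allowed (Principle A).
— the students: object of the clause headed by 'protected'; does not c-command the reflexive — cannot bind it (Principle A).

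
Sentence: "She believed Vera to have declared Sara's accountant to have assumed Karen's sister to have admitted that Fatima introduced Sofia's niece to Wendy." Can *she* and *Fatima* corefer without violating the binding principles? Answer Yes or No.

No

*Fatima* is an R-expression; Principle C requires it to be free (not bound by any c-commanding expression).
— she: subject of the matrix clause; the pronoun c-commands the R-expression — coreference blocked (Principle C).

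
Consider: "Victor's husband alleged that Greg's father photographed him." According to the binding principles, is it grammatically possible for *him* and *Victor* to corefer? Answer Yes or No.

Yes

*him* is a pronoun; Principle B requires it to be free in its binding domain — the clause headed by 'photographed'.
— Victor: possessor inside the subject DP of the matrix clause; does not c-command the pronoun — Principle B does not apply; allowed.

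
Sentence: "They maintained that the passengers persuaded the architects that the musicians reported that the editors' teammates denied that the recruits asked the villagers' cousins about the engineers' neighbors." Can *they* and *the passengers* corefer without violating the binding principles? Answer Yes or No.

No

*the passengers* is an R-expression; Principle C requires it to be free (not bound by any c-commanding expression).
— they: subject of the matrix clause; the pronoun c-commands the R-expression — coreference blocked (Principle C).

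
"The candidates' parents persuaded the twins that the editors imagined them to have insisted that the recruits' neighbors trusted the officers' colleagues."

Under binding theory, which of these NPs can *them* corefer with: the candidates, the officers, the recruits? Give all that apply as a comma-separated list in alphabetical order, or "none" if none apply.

*them* is a pronoun; Principle B requires it to be free in its binding domain — the clause headed by 'imagined'.
— the candidates: possessor inside the subject DP of the matrix clause; does not c-command the pronoun — Principle B does not apply; allowed.
— the officers: possessor inside the object DP of the clause headed by 'trusted'; is c-commanded by the pronoun; coreference would bind this R-expression — blocked (Principle C).
— the recruits: possessor inside the subject DP of the clause headed by 'trusted'; is c-commanded by the pronoun; coreference would bind this R-expression — blocked (Principle C).

the candidates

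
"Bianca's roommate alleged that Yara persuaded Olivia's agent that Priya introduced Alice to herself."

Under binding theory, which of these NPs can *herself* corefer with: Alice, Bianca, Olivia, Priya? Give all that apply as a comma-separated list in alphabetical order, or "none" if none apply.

*herself* is a reflexive; Principle A requires it to be bound within its binding domain — the clause headed by 'introduced'.
— Alice: object of the clause headed by 'introduced'; c-commands the reflexive within its binding domain — allowed (Principle A).
— Bianca: possessor inside the subject DP of the matrix clause; does not c-command the reflexive — cannot bind it (Principle A).
— Olivia: possessor inside the object DP of the clause headed by 'persuaded'; does not c-command the reflexive — cannot bind it (Principle A).
— Priya: subject of the clause headed by 'introduced'; c-commands the reflexive within its binding domain — allowed (Principle A).

Alice, Priya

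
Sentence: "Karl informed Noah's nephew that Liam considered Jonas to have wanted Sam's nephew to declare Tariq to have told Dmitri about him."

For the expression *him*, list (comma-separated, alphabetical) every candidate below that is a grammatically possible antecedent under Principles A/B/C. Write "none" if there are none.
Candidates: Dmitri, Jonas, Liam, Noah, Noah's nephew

Jonas, Liam, Noah, Noah's nephew

*him* is a pronoun; Principle B requires it to be free in its binding domain — the clause headed by 'told'.
— Dmitri: object of the clause headed by 'told'; c-commands the pronoun within its binding domain — blocked (Principle B).
— Jonas: subject of the clause headed by 'wanted'; c-commands the pronoun but lies outside its binding domain — allowed.
— Liam: subject of the clause headed by 'considered'; c-commands the pronoun but lies outside its binding domain — allowed.
— Noah: possessor inside the object DP of the matrix clause; does not c-command the pronoun — Principle B does not apply; allowed.
— Noah's nephew: object of the matrix clause; c-commands the pronoun but lies outside its binding domain — allowed.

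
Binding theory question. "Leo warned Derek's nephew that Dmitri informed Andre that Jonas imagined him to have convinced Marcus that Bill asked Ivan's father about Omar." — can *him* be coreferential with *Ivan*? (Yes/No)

No

*him* is a pronoun; Principle B requires it to be free in its binding domain — the clause headed by 'imagined'.
— Ivan: possessor inside the object DP of the clause headed by 'asked'; is c-commanded by the pronoun; coreference would bind this R-expression — blocked (Principle C).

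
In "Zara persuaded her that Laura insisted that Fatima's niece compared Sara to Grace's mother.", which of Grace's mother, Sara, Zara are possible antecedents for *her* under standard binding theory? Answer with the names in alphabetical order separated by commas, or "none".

*her* is a pronoun; Principle B requires it to be free in its binding domain — the matrix clause.
— Grace's mother: second object of the clause headed by 'compared'; is c-commanded by the pronoun; coreference would bind this R-expression — blocked (Principle C).
— Sara: object of the clause headed by 'compared'; is c-commanded by the pronoun; coreference would bind this R-expression — blocked (Principle C).
— Zara: subject of the matrix clause; c-commands the pronoun within its binding domain — blocked (Principle B).

none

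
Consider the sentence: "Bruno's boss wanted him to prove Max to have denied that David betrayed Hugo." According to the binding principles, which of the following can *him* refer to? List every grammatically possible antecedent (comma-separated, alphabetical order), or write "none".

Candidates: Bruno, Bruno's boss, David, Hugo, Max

Bruno

*him* is a pronoun; Principle B requires it to be free in its binding domain — the matrix clause.
— Bruno: possessor inside the subject DP of the matrix clause; does not c-command the pronoun — Principle B does not apply; allowed.
— Bruno's boss: subject of the matrix clause; c-commands the pronoun within its binding domain — blocked (Principle B).
— David: subject of the clause headed by 'betrayed'; is c-commanded by the pronoun; coreference would bind this R-expression — blocked (Principle C).
— Hugo: object of the clause headed by 'betrayed'; is c-commanded by the pronoun; coreference would bind this R-expression — blocked (Principle C).
— Max: subject of the clause headed by 'denied'; is c-commanded by the pronoun; coreference would bind this R-expression — blocked (Principle C).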